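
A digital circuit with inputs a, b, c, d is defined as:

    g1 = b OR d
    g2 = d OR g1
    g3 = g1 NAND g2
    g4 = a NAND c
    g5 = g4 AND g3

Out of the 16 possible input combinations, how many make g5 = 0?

g5 = g4 AND g3 must be 0, so at least one of g4, g3 is 0.
Enumerating the 16 input combinations, 13 give g5 = 0 and 3 give g5 = 1.

13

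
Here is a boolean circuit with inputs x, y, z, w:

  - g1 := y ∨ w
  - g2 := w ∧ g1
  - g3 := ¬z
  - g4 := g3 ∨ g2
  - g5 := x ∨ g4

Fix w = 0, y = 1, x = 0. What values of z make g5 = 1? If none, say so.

g5 = x ∨ g4 must be 1, so at least one of x, g4 is 1.
Check with w = 0, y = 1, x = 0 and z=0:
g1 = y ∨ w = 1 ∨ 0 = 1
g2 = w ∧ g1 = 0 ∧ 1 = 0
g3 = ¬z = ¬0 = 1
g4 = g3 ∨ g2 = 1 ∨ 0 = 1
g5 = x ∨ g4 = 0 ∨ 1 = 1
So g5 = 1.

z=0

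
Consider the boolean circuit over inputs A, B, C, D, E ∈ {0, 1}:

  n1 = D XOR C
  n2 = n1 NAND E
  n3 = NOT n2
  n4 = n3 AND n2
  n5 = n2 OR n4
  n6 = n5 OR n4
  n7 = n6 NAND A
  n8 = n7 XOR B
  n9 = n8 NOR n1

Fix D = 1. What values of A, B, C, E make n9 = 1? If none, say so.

Check with D = 1 and A=1, B=0, C=1, E=1:
n1 = D XOR C = 1 XOR 1 = 0
n2 = n1 NAND E = 0 NAND 1 = 1
n3 = NOT n2 = NOT 1 = 0
n4 = n3 AND n2 = 0 AND 1 = 0
n5 = n2 OR n4 = 1 OR 0 = 1
n6 = n5 OR n4 = 1 OR 0 = 1
n7 = n6 NAND A = 1 NAND 1 = 0
n8 = n7 XOR B = 0 XOR 0 = 0
n9 = n8 NOR n1 = 0 NOR 0 = 1
So n9 = 1.

A=1, B=0, C=1, E=1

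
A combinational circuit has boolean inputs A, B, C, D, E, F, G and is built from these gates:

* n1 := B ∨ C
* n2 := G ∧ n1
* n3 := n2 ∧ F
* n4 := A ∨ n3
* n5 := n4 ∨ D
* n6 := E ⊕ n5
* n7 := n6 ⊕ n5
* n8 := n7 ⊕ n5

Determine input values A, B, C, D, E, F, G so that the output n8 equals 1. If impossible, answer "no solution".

A=0, B=1, C=1, D=1, E=0, F=1, G=1

Check with A=0, B=1, C=1, D=1, E=0, F=1, G=1:
n1 = B ∨ C = 1 ∨ 1 = 1
n2 = G ∧ n1 = 1 ∧ 1 = 1
n3 = n2 ∧ F = 1 ∧ 1 = 1
n4 = A ∨ n3 = 0 ∨ 1 = 1
n5 = n4 ∨ D = 1 ∨ 1 = 1
n6 = E ⊕ n5 = 0 ⊕ 1 = 1
n7 = n6 ⊕ n5 = 1 ⊕ 1 = 0
n8 = n7 ⊕ n5 = 0 ⊕ 1 = 1
So n8 = 1 as required.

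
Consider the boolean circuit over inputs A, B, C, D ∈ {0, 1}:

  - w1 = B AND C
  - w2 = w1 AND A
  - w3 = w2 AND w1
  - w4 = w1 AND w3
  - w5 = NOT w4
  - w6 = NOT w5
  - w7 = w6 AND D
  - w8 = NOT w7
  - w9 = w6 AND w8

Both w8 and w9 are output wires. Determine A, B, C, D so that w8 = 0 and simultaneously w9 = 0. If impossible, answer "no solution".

Check with A=1, B=1, C=1, D=1:
w1 = B AND C = 1 AND 1 = 1
w2 = w1 AND A = 1 AND 1 = 1
w3 = w2 AND w1 = 1 AND 1 = 1
w4 = w1 AND w3 = 1 AND 1 = 1
w5 = NOT w4 = NOT 1 = 0
w6 = NOT w5 = NOT 0 = 1
w7 = w6 AND D = 1 AND 1 = 1
w8 = NOT w7 = NOT 1 = 0
w9 = w6 AND w8 = 1 AND 0 = 0
So w8 = 0 and w9 = 0.

A=1, B=1, C=1, D=1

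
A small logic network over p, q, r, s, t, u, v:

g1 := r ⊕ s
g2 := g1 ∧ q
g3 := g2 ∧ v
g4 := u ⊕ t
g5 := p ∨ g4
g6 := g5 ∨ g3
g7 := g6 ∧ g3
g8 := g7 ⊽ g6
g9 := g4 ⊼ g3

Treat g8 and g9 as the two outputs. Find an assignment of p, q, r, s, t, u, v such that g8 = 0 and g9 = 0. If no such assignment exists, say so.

Check with p=1 q=1 r=0 s=1 t=0 u=1 v=1:
g1 = r ⊕ s = 0 ⊕ 1 = 1
g2 = g1 ∧ q = 1 ∧ 1 = 1
g3 = g2 ∧ v = 1 ∧ 1 = 1
g4 = u ⊕ t = 1 ⊕ 0 = 1
g5 = p ∨ g4 = 1 ∨ 1 = 1
g6 = g5 ∨ g3 = 1 ∨ 1 = 1
g7 = g6 ∧ g3 = 1 ∧ 1 = 1
g8 = g7 ⊽ g6 = 1 ⊽ 1 = 0
g9 = g4 ⊼ g3 = 1 ⊼ 1 = 0
So g8 = 0 and g9 = 0.

p=1 q=1 r=0 s=1 t=0 u=1 v=1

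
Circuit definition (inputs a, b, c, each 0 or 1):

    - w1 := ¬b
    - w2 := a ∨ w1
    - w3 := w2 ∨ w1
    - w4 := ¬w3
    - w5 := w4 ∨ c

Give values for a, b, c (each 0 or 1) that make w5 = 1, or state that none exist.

a=1, b=0, c=1

w5 = w4 ∨ c must be 1, so at least one of w4, c is 1.
Check with a=1, b=0, c=1:
w1 = ¬b = ¬0 = 1
w2 = a ∨ w1 = 1 ∨ 1 = 1
w3 = w2 ∨ w1 = 1 ∨ 1 = 1
w4 = ¬w3 = ¬1 = 0
w5 = w4 ∨ c = 0 ∨ 1 = 1
So w5 = 1 as required.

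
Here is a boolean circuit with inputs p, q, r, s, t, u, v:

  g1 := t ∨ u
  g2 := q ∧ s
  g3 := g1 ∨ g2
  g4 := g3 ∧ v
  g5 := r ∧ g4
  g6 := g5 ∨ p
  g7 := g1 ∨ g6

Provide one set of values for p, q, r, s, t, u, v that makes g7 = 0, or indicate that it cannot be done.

p=0, q=0, r=0, s=0, t=0, u=0, v=1

g7 = g1 ∨ g6 must be 0, so both g1 = 0 and g6 = 0.
g1 = t ∨ u must be 0, so both t = 0 and u = 0.
Check with p=0, q=0, r=0, s=0, t=0, u=0, v=1:
g1 = t ∨ u = 0 ∨ 0 = 0
g2 = q ∧ s = 0 ∧ 0 = 0
g3 = g1 ∨ g2 = 0 ∨ 0 = 0
g4 = g3 ∧ v = 0 ∧ 1 = 0
g5 = r ∧ g4 = 0 ∧ 0 = 0
g6 = g5 ∨ p = 0 ∨ 0 = 0
g7 = g1 ∨ g6 = 0 ∨ 0 = 0
So g7 = 0 as required.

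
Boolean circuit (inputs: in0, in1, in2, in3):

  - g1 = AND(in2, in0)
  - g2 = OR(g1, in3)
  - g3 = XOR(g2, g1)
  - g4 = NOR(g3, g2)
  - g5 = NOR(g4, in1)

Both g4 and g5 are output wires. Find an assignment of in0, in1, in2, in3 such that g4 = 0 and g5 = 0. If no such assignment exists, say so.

in0=1, in1=1, in2=1, in3=0

Check with in0=1, in1=1, in2=1, in3=0:
g1 = AND(in2, in0) = AND(1, 1) = 1
g2 = OR(g1, in3) = OR(1, 0) = 1
g3 = XOR(g2, g1) = XOR(1, 1) = 0
g4 = NOR(g3, g2) = NOR(0, 1) = 0
g5 = NOR(g4, in1) = NOR(0, 1) = 0
So g4 = 0 and g5 = 0.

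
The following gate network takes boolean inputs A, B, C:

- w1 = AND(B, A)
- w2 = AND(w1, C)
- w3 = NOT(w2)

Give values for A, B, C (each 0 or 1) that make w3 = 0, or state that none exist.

Check with A=1, B=1, C=1:
w1 = AND(B, A) = AND(1, 1) = 1
w2 = AND(w1, C) = AND(1, 1) = 1
w3 = NOT(w2) = NOT 1 = 0
So w3 = 0 as required.

A=1, B=1, C=1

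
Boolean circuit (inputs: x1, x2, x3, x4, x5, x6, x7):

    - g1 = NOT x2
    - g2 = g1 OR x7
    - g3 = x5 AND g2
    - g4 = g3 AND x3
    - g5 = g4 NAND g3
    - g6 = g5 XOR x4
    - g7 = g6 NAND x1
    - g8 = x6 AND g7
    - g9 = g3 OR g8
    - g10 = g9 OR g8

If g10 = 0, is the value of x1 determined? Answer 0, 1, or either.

either

Both values of x1 occur among assignments with g10 = 0:
  x1=0: x1=0, x2=0, x3=0, x4=0, x5=0, x6=0, x7=0
  x1=1: x1=1, x2=0, x3=0, x4=0, x5=0, x6=0, x7=0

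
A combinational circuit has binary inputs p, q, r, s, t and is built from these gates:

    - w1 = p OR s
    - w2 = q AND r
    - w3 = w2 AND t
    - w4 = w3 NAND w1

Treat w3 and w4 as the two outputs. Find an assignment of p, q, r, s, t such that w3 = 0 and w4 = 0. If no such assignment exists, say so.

no solution exists

Across all 32 input combinations, none give both w3 = 0 and w4 = 0.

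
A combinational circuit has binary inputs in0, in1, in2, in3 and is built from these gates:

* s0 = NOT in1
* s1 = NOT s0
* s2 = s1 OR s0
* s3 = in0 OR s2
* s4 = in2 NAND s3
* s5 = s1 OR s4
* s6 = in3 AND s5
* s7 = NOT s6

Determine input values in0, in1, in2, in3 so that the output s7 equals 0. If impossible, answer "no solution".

Check with in0=0, in1=1, in2=1, in3=1:
s0 = NOT in1 = NOT 1 = 0
s1 = NOT s0 = NOT 0 = 1
s2 = s1 OR s0 = 1 OR 0 = 1
s3 = in0 OR s2 = 0 OR 1 = 1
s4 = in2 NAND s3 = 1 NAND 1 = 0
s5 = s1 OR s4 = 1 OR 0 = 1
s6 = in3 AND s5 = 1 AND 1 = 1
s7 = NOT s6 = NOT 1 = 0
So s7 = 0 as required.

in0=0, in1=1, in2=1, in3=1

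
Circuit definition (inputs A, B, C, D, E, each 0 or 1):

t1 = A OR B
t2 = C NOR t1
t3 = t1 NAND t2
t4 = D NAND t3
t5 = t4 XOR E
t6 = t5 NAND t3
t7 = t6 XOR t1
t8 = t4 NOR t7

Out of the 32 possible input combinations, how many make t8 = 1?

8

t8 = t4 NOR t7 must be 1, so both t4 = 0 and t7 = 0.
t4 = D NAND t3 must be 0, so both D = 1 and t3 = 1.
t7 = t6 XOR t1 must be 0, so t6 and t1 are equal.
Enumerating the 32 input combinations, 8 give t8 = 1 and 24 give t8 = 0.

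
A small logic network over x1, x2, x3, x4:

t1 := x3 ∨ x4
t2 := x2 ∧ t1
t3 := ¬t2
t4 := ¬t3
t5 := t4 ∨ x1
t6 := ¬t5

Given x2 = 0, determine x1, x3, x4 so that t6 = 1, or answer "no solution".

x1=0, x3=0, x4=1

t6 = ¬t5 must be 1, so t5 = 0.
Check with x2 = 0 and x1=0, x3=0, x4=1:
t1 = x3 ∨ x4 = 0 ∨ 1 = 1
t2 = x2 ∧ t1 = 0 ∧ 1 = 0
t3 = ¬t2 = ¬0 = 1
t4 = ¬t3 = ¬1 = 0
t5 = t4 ∨ x1 = 0 ∨ 0 = 0
t6 = ¬t5 = ¬0 = 1
So t6 = 1.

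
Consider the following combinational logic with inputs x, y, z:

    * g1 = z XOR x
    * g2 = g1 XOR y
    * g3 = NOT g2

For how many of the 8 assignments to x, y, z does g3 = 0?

4

g3 = NOT g2 must be 0, so g2 = 1.
Enumerating the 8 input combinations, 4 give g3 = 0 and 4 give g3 = 1.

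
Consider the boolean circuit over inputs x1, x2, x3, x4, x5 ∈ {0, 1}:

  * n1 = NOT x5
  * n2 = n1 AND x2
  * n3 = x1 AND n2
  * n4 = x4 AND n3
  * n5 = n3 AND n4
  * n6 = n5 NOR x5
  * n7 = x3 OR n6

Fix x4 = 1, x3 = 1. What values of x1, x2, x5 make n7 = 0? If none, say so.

no solution exists

With x4 = 1, x3 = 1 fixed, none of the 8 settings of x1, x2, x5 give n7 = 0.
For example, with x1=0, x2=1, x5=1:
n1 = NOT x5 = NOT 1 = 0
n2 = n1 AND x2 = 0 AND 1 = 0
n3 = x1 AND n2 = 0 AND 0 = 0
n4 = x4 AND n3 = 1 AND 0 = 0
n5 = n3 AND n4 = 0 AND 0 = 0
n6 = n5 NOR x5 = 0 NOR 1 = 0
n7 = x3 OR n6 = 1 OR 0 = 1
giving n7 = 1 ≠ 0.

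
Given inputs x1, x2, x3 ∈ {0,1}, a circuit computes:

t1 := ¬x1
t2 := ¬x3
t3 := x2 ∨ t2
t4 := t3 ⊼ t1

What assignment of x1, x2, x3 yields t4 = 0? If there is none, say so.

Check with x1=0 x2=1 x3=1:
t1 = ¬x1 = ¬0 = 1
t2 = ¬x3 = ¬1 = 0
t3 = x2 ∨ t2 = 1 ∨ 0 = 1
t4 = t3 ⊼ t1 = 1 ⊼ 1 = 0
So t4 = 0 as required.

x1=0 x2=1 x3=1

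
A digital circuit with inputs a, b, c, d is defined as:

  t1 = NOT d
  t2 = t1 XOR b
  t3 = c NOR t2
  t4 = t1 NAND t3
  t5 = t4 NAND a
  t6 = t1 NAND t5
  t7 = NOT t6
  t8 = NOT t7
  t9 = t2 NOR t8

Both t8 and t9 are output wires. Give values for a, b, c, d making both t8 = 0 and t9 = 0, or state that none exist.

Check with a=0 b=0 c=0 d=0:
t1 = NOT d = NOT 0 = 1
t2 = t1 XOR b = 1 XOR 0 = 1
t3 = c NOR t2 = 0 NOR 1 = 0
t4 = t1 NAND t3 = 1 NAND 0 = 1
t5 = t4 NAND a = 1 NAND 0 = 1
t6 = t1 NAND t5 = 1 NAND 1 = 0
t7 = NOT t6 = NOT 0 = 1
t8 = NOT t7 = NOT 1 = 0
t9 = t2 NOR t8 = 1 NOR 0 = 0
So t8 = 0 and t9 = 0.

a=0 b=0 c=0 d=0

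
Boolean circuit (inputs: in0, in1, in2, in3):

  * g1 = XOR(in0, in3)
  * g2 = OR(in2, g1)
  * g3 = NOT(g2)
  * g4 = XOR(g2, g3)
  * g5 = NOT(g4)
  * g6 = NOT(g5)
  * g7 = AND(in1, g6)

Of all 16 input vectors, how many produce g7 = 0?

8

g7 = AND(in1, g6) must be 0, so at least one of in1, g6 is 0.
Enumerating the 16 input combinations, 8 give g7 = 0 and 8 give g7 = 1.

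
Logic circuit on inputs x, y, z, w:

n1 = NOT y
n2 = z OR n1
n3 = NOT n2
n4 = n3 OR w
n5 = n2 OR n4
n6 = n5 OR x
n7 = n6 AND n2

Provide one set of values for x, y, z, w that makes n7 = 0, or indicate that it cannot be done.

n7 = n6 AND n2 must be 0, so at least one of n6, n2 is 0.
Check with x=0 y=1 z=0 w=0:
n1 = NOT y = NOT 1 = 0
n2 = z OR n1 = 0 OR 0 = 0
n3 = NOT n2 = NOT 0 = 1
n4 = n3 OR w = 1 OR 0 = 1
n5 = n2 OR n4 = 0 OR 1 = 1
n6 = n5 OR x = 1 OR 0 = 1
n7 = n6 AND n2 = 1 AND 0 = 0
So n7 = 0 as required.

x=0 y=1 z=0 w=0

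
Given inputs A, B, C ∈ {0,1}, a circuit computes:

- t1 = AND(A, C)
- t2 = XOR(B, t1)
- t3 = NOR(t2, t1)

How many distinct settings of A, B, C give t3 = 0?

t3 = NOR(t2, t1) must be 0, so at least one of t2, t1 is 1.
Satisfying assignments:
  A=0, B=1, C=0
  A=0, B=1, C=1
  A=1, B=0, C=1
  A=1, B=1, C=0
  A=1, B=1, C=1

5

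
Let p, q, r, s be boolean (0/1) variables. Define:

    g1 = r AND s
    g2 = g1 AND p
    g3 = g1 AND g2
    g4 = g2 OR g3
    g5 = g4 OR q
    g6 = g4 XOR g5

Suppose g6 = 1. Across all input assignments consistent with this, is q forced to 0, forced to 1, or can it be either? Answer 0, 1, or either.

g6 = g4 XOR g5 must be 1, so g4 and g5 differ.
Every assignment with g6 = 1 has q = 1; there are 7 such assignment(s).

1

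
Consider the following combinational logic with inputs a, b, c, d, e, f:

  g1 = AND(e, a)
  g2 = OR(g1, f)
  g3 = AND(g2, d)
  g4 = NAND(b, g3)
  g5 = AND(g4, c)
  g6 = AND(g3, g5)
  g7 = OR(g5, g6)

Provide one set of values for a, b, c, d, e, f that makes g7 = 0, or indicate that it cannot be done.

g7 = OR(g5, g6) must be 0, so both g5 = 0 and g6 = 0.
g5 = AND(g4, c) must be 0, so at least one of g4, c is 0.
Check with a=0 b=1 c=0 d=1 e=1 f=1:
g1 = AND(e, a) = AND(1, 0) = 0
g2 = OR(g1, f) = OR(0, 1) = 1
g3 = AND(g2, d) = AND(1, 1) = 1
g4 = NAND(b, g3) = NAND(1, 1) = 0
g5 = AND(g4, c) = AND(0, 0) = 0
g6 = AND(g3, g5) = AND(1, 0) = 0
g7 = OR(g5, g6) = OR(0, 0) = 0
So g7 = 0 as required.

a=0 b=1 c=0 d=1 e=1 f=1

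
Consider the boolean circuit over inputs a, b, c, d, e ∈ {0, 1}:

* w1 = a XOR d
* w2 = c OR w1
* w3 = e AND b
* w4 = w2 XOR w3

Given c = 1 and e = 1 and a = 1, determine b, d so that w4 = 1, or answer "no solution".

b=0, d=0

w4 = w2 XOR w3 must be 1, so w2 and w3 differ.
Check with c = 1 and e = 1 and a = 1 and b=0, d=0:
w1 = a XOR d = 1 XOR 0 = 1
w2 = c OR w1 = 1 OR 1 = 1
w3 = e AND b = 1 AND 0 = 0
w4 = w2 XOR w3 = 1 XOR 0 = 1
So w4 = 1.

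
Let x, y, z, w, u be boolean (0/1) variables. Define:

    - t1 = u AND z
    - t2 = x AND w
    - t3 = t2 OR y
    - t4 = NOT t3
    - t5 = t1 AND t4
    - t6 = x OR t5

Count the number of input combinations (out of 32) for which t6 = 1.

t6 = x OR t5 must be 1, so at least one of x, t5 is 1.
Enumerating the 32 input combinations, 18 give t6 = 1 and 14 give t6 = 0.

18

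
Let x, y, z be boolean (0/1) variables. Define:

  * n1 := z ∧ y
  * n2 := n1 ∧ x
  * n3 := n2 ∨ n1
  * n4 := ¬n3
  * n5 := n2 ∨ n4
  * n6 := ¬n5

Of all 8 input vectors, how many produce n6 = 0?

n6 = ¬n5 must be 0, so n5 = 1.
Enumerating the 8 input combinations, 7 give n6 = 0 and 1 give n6 = 1.

7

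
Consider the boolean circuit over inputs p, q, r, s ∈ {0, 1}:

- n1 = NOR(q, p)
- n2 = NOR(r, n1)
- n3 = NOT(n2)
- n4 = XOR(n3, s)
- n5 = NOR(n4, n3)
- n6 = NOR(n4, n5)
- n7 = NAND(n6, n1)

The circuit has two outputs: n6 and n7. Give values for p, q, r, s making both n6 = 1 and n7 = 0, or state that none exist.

Check with p=0, q=0, r=1, s=1:
n1 = NOR(q, p) = NOR(0, 0) = 1
n2 = NOR(r, n1) = NOR(1, 1) = 0
n3 = NOT(n2) = NOT 0 = 1
n4 = XOR(n3, s) = XOR(1, 1) = 0
n5 = NOR(n4, n3) = NOR(0, 1) = 0
n6 = NOR(n4, n5) = NOR(0, 0) = 1
n7 = NAND(n6, n1) = NAND(1, 1) = 0
So n6 = 1 and n7 = 0.

p=0, q=0, r=1, s=1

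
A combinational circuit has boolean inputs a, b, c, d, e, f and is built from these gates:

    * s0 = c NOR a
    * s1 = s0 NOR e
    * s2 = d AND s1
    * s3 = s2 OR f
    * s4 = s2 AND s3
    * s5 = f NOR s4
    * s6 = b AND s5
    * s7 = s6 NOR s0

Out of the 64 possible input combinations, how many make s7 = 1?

s7 = s6 NOR s0 must be 1, so both s6 = 0 and s0 = 0.
Enumerating the 64 input combinations, 39 give s7 = 1 and 25 give s7 = 0.

39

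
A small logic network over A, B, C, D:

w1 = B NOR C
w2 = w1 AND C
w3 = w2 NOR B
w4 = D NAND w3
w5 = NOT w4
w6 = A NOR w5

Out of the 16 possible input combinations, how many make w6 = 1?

6

w6 = A NOR w5 must be 1, so both A = 0 and w5 = 0.
w5 = NOT w4 must be 0, so w4 = 1.
Satisfying assignments:
  A=0, B=0, C=0, D=0
  A=0, B=0, C=1, D=0
  A=0, B=1, C=0, D=0
  A=0, B=1, C=0, D=1
  A=0, B=1, C=1, D=0
  A=0, B=1, C=1, D=1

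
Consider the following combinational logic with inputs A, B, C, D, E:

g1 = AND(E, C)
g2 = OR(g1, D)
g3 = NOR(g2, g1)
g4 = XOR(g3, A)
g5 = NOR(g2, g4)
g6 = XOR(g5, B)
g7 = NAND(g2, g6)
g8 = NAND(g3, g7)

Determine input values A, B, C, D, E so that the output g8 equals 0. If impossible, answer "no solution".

g8 = NAND(g3, g7) must be 0, so both g3 = 1 and g7 = 1.
g3 = NOR(g2, g1) must be 1, so both g2 = 0 and g1 = 0.
g7 = NAND(g2, g6) must be 1, so at least one of g2, g6 is 0.
Check with A=0, B=0, C=0, D=0, E=0:
g1 = AND(E, C) = AND(0, 0) = 0
g2 = OR(g1, D) = OR(0, 0) = 0
g3 = NOR(g2, g1) = NOR(0, 0) = 1
g4 = XOR(g3, A) = XOR(1, 0) = 1
g5 = NOR(g2, g4) = NOR(0, 1) = 0
g6 = XOR(g5, B) = XOR(0, 0) = 0
g7 = NAND(g2, g6) = NAND(0, 0) = 1
g8 = NAND(g3, g7) = NAND(1, 1) = 0
So g8 = 0 as required.

A=0, B=0, C=0, D=0, E=0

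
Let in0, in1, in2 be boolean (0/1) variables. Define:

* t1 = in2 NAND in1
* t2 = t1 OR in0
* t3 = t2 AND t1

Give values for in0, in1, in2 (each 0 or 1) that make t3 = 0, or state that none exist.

Check with in0=0, in1=1, in2=1:
t1 = in2 NAND in1 = 1 NAND 1 = 0
t2 = t1 OR in0 = 0 OR 0 = 0
t3 = t2 AND t1 = 0 AND 0 = 0
So t3 = 0 as required.

in0=0, in1=1, in2=1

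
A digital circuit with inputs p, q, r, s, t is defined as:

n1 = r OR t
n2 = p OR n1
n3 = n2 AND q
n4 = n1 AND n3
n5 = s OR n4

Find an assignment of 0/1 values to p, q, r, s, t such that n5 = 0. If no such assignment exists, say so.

p=1, q=0, r=1, s=0, t=0

n5 = s OR n4 must be 0, so both s = 0 and n4 = 0.
Check with p=1, q=0, r=1, s=0, t=0:
n1 = r OR t = 1 OR 0 = 1
n2 = p OR n1 = 1 OR 1 = 1
n3 = n2 AND q = 1 AND 0 = 0
n4 = n1 AND n3 = 1 AND 0 = 0
n5 = s OR n4 = 0 OR 0 = 0
So n5 = 0 as required.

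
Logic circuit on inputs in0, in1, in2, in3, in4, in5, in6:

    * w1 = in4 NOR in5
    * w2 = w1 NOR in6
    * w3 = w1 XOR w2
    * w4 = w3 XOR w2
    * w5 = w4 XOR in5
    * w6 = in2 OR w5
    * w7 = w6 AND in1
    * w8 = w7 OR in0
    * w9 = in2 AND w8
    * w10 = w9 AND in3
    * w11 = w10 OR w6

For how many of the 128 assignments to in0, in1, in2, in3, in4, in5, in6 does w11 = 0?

w11 = w10 OR w6 must be 0, so both w10 = 0 and w6 = 0.
w10 = w9 AND in3 must be 0, so at least one of w9, in3 is 0.
Enumerating the 128 input combinations, 16 give w11 = 0 and 112 give w11 = 1.

16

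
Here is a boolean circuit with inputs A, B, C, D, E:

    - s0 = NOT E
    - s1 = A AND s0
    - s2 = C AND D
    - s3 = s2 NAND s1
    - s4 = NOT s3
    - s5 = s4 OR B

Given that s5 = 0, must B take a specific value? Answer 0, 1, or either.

s5 = s4 OR B must be 0, so both s4 = 0 and B = 0.
s4 = NOT s3 must be 0, so s3 = 1.
Every assignment with s5 = 0 has B = 0; there are 15 such assignment(s).

0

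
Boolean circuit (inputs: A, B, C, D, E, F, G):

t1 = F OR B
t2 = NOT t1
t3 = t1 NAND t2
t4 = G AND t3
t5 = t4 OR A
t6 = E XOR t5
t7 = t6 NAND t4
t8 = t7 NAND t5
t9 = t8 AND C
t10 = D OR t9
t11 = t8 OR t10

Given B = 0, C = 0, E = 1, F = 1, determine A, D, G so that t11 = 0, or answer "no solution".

t11 = t8 OR t10 must be 0, so both t8 = 0 and t10 = 0.
t8 = t7 NAND t5 must be 0, so both t7 = 1 and t5 = 1.
Check with B = 0, C = 0, E = 1, F = 1 and A=0, D=0, G=1:
t1 = F OR B = 1 OR 0 = 1
t2 = NOT t1 = NOT 1 = 0
t3 = t1 NAND t2 = 1 NAND 0 = 1
t4 = G AND t3 = 1 AND 1 = 1
t5 = t4 OR A = 1 OR 0 = 1
t6 = E XOR t5 = 1 XOR 1 = 0
t7 = t6 NAND t4 = 0 NAND 1 = 1
t8 = t7 NAND t5 = 1 NAND 1 = 0
t9 = t8 AND C = 0 AND 0 = 0
t10 = D OR t9 = 0 OR 0 = 0
t11 = t8 OR t10 = 0 OR 0 = 0
So t11 = 0.

A=0 D=0 G=1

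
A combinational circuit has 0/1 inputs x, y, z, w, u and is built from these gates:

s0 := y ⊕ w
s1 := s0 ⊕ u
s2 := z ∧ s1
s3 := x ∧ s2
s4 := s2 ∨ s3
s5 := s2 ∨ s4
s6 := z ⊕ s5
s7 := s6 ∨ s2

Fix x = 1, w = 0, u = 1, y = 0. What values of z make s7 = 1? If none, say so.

s7 = s6 ∨ s2 must be 1, so at least one of s6, s2 is 1.
Check with x = 1, w = 0, u = 1, y = 0 and z=1:
s0 = y ⊕ w = 0 ⊕ 0 = 0
s1 = s0 ⊕ u = 0 ⊕ 1 = 1
s2 = z ∧ s1 = 1 ∧ 1 = 1
s3 = x ∧ s2 = 1 ∧ 1 = 1
s4 = s2 ∨ s3 = 1 ∨ 1 = 1
s5 = s2 ∨ s4 = 1 ∨ 1 = 1
s6 = z ⊕ s5 = 1 ⊕ 1 = 0
s7 = s6 ∨ s2 = 0 ∨ 1 = 1
So s7 = 1.

z=1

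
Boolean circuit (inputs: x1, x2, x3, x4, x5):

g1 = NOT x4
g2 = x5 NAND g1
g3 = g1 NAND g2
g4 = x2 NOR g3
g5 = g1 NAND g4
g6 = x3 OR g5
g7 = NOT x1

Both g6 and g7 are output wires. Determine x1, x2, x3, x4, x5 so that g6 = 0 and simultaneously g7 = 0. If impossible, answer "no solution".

x1=1, x2=0, x3=0, x4=0, x5=0

Check with x1=1, x2=0, x3=0, x4=0, x5=0:
g1 = NOT x4 = NOT 0 = 1
g2 = x5 NAND g1 = 0 NAND 1 = 1
g3 = g1 NAND g2 = 1 NAND 1 = 0
g4 = x2 NOR g3 = 0 NOR 0 = 1
g5 = g1 NAND g4 = 1 NAND 1 = 0
g6 = x3 OR g5 = 0 OR 0 = 0
g7 = NOT x1 = NOT 1 = 0
So g6 = 0 and g7 = 0.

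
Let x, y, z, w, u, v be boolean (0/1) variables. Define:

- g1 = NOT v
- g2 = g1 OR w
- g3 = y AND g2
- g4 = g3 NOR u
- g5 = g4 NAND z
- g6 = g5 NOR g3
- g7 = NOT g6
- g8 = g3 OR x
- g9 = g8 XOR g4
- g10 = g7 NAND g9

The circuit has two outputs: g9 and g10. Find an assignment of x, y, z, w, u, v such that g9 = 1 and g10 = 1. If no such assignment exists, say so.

Check with x=0, y=0, z=1, w=1, u=0, v=1:
g1 = NOT v = NOT 1 = 0
g2 = g1 OR w = 0 OR 1 = 1
g3 = y AND g2 = 0 AND 1 = 0
g4 = g3 NOR u = 0 NOR 0 = 1
g5 = g4 NAND z = 1 NAND 1 = 0
g6 = g5 NOR g3 = 0 NOR 0 = 1
g7 = NOT g6 = NOT 1 = 0
g8 = g3 OR x = 0 OR 0 = 0
g9 = g8 XOR g4 = 0 XOR 1 = 1
g10 = g7 NAND g9 = 0 NAND 1 = 1
So g9 = 1 and g10 = 1.

x=0, y=0, z=1, w=1, u=0, v=1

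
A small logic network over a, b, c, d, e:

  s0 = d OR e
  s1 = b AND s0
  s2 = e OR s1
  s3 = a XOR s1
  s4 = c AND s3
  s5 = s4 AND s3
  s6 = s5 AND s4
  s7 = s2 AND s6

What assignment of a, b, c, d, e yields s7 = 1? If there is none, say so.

a=1, b=0, c=1, d=1, e=1

Check with a=1, b=0, c=1, d=1, e=1:
s0 = d OR e = 1 OR 1 = 1
s1 = b AND s0 = 0 AND 1 = 0
s2 = e OR s1 = 1 OR 0 = 1
s3 = a XOR s1 = 1 XOR 0 = 1
s4 = c AND s3 = 1 AND 1 = 1
s5 = s4 AND s3 = 1 AND 1 = 1
s6 = s5 AND s4 = 1 AND 1 = 1
s7 = s2 AND s6 = 1 AND 1 = 1
So s7 = 1 as required.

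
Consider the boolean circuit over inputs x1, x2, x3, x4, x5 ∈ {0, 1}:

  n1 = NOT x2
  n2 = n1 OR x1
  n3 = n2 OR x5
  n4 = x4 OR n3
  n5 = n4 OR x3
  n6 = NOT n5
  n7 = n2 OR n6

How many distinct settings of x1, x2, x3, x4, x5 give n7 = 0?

n7 = n2 OR n6 must be 0, so both n2 = 0 and n6 = 0.
n2 = n1 OR x1 must be 0, so both n1 = 0 and x1 = 0.
Enumerating the 32 input combinations, 7 give n7 = 0 and 25 give n7 = 1.

7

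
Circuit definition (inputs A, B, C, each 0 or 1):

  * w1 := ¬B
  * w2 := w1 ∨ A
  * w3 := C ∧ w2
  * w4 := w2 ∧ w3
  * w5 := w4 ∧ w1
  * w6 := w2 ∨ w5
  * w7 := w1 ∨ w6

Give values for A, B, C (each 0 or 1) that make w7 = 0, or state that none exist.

A=0, B=1, C=0

w7 = w1 ∨ w6 must be 0, so both w1 = 0 and w6 = 0.
Check with A=0, B=1, C=0:
w1 = ¬B = ¬1 = 0
w2 = w1 ∨ A = 0 ∨ 0 = 0
w3 = C ∧ w2 = 0 ∧ 0 = 0
w4 = w2 ∧ w3 = 0 ∧ 0 = 0
w5 = w4 ∧ w1 = 0 ∧ 0 = 0
w6 = w2 ∨ w5 = 0 ∨ 0 = 0
w7 = w1 ∨ w6 = 0 ∨ 0 = 0
So w7 = 0 as required.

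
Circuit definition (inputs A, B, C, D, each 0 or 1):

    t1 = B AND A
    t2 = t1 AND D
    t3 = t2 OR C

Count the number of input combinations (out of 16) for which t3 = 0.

7

t3 = t2 OR C must be 0, so both t2 = 0 and C = 0.
t2 = t1 AND D must be 0, so at least one of t1, D is 0.
Enumerating the 16 input combinations, 7 give t3 = 0 and 9 give t3 = 1.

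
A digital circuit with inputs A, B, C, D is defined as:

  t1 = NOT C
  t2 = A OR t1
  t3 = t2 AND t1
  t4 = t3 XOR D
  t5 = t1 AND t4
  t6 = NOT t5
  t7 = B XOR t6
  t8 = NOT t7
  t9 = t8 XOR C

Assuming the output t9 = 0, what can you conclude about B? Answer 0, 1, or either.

Both values of B occur among assignments with t9 = 0:
  B=0: A=0, B=0, C=0, D=1
  B=1: A=0, B=1, C=0, D=0

either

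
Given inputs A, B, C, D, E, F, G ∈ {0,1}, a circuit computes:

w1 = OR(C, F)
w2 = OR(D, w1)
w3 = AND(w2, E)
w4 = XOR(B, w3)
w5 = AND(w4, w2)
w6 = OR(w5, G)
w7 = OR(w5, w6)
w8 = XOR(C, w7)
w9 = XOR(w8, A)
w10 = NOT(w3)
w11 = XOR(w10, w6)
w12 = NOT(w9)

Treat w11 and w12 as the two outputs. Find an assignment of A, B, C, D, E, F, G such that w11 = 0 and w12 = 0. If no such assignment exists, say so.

Check with A=1, B=0, C=1, D=0, E=0, F=0, G=1:
w1 = OR(C, F) = OR(1, 0) = 1
w2 = OR(D, w1) = OR(0, 1) = 1
w3 = AND(w2, E) = AND(1, 0) = 0
w4 = XOR(B, w3) = XOR(0, 0) = 0
w5 = AND(w4, w2) = AND(0, 1) = 0
w6 = OR(w5, G) = OR(0, 1) = 1
w7 = OR(w5, w6) = OR(0, 1) = 1
w8 = XOR(C, w7) = XOR(1, 1) = 0
w9 = XOR(w8, A) = XOR(0, 1) = 1
w10 = NOT(w3) = NOT 0 = 1
w11 = XOR(w10, w6) = XOR(1, 1) = 0
w12 = NOT(w9) = NOT 1 = 0
So w11 = 0 and w12 = 0.

A=1, B=0, C=1, D=0, E=0, F=0, G=1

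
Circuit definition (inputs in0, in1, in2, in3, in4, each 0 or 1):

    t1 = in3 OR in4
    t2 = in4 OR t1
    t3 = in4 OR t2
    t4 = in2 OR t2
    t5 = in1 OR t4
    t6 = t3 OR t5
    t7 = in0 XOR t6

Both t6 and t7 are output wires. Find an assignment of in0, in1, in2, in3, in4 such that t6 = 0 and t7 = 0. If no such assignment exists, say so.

Check with in0=0, in1=0, in2=0, in3=0, in4=0:
t1 = in3 OR in4 = 0 OR 0 = 0
t2 = in4 OR t1 = 0 OR 0 = 0
t3 = in4 OR t2 = 0 OR 0 = 0
t4 = in2 OR t2 = 0 OR 0 = 0
t5 = in1 OR t4 = 0 OR 0 = 0
t6 = t3 OR t5 = 0 OR 0 = 0
t7 = in0 XOR t6 = 0 XOR 0 = 0
So t6 = 0 and t7 = 0.

in0=0, in1=0, in2=0, in3=0, in4=0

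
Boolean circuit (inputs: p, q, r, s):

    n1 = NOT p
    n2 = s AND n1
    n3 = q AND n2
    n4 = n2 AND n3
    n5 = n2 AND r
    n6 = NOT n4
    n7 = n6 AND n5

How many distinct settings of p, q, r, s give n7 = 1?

1

n7 = n6 AND n5 must be 1, so both n6 = 1 and n5 = 1.
n6 = NOT n4 must be 1, so n4 = 0.
n5 = n2 AND r must be 1, so both n2 = 1 and r = 1.
Enumerating the 16 input combinations, 1 give n7 = 1 and 15 give n7 = 0.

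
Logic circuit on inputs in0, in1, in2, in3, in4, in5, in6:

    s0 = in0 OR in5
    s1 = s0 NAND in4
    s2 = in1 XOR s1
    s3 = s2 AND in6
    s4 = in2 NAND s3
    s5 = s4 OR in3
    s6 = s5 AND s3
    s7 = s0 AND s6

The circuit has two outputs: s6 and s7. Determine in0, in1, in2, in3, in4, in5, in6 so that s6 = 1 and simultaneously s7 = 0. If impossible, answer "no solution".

in0=0 in1=0 in2=0 in3=0 in4=0 in5=0 in6=1

Check with in0=0 in1=0 in2=0 in3=0 in4=0 in5=0 in6=1:
s0 = in0 OR in5 = 0 OR 0 = 0
s1 = s0 NAND in4 = 0 NAND 0 = 1
s2 = in1 XOR s1 = 0 XOR 1 = 1
s3 = s2 AND in6 = 1 AND 1 = 1
s4 = in2 NAND s3 = 0 NAND 1 = 1
s5 = s4 OR in3 = 1 OR 0 = 1
s6 = s5 AND s3 = 1 AND 1 = 1
s7 = s0 AND s6 = 0 AND 1 = 0
So s6 = 1 and s7 = 0.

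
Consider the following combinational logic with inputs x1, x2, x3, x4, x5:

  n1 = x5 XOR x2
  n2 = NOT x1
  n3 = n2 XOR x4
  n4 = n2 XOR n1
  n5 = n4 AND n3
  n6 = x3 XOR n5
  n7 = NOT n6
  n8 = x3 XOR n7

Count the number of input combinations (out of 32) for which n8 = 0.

8

n8 = x3 XOR n7 must be 0, so x3 and n7 are equal.
Enumerating the 32 input combinations, 8 give n8 = 0 and 24 give n8 = 1.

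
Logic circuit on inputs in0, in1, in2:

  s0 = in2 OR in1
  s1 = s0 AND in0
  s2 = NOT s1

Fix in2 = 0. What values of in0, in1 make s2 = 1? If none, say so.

Check with in2 = 0 and in0=0, in1=0:
s0 = in2 OR in1 = 0 OR 0 = 0
s1 = s0 AND in0 = 0 AND 0 = 0
s2 = NOT s1 = NOT 0 = 1
So s2 = 1.

in0=0, in1=0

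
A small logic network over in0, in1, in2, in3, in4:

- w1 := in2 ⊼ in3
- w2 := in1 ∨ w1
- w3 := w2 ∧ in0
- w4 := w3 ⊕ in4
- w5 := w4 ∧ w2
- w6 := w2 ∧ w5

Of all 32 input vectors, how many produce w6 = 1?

w6 = w2 ∧ w5 must be 1, so both w2 = 1 and w5 = 1.
Enumerating the 32 input combinations, 14 give w6 = 1 and 18 give w6 = 0.

14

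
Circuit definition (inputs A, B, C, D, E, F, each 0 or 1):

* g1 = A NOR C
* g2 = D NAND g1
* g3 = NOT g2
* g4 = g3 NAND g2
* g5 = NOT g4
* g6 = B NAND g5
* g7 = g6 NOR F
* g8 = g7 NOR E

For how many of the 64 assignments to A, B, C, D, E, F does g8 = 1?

32

g8 = g7 NOR E must be 1, so both g7 = 0 and E = 0.
Enumerating the 64 input combinations, 32 give g8 = 1 and 32 give g8 = 0.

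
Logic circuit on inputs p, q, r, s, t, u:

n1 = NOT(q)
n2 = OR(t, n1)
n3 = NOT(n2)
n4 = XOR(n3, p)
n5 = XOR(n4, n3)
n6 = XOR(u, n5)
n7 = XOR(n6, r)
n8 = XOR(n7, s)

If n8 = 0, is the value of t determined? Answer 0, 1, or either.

either

Both values of t occur among assignments with n8 = 0:
  t=0: p=0, q=0, r=0, s=0, t=0, u=0
  t=1: p=0, q=0, r=0, s=0, t=1, u=0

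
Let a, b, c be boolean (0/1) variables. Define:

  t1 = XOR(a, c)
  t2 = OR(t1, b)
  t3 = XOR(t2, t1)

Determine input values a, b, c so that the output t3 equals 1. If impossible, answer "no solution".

a=0 b=1 c=0

t3 = XOR(t2, t1) must be 1, so t2 and t1 differ.
Check with a=0 b=1 c=0:
t1 = XOR(a, c) = XOR(0, 0) = 0
t2 = OR(t1, b) = OR(0, 1) = 1
t3 = XOR(t2, t1) = XOR(1, 0) = 1
So t3 = 1 as required.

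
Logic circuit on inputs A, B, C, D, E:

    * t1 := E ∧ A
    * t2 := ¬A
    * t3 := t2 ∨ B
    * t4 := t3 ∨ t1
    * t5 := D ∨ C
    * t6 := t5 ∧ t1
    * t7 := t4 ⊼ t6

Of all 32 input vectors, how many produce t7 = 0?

t7 = t4 ⊼ t6 must be 0, so both t4 = 1 and t6 = 1.
t4 = t3 ∨ t1 must be 1, so at least one of t3, t1 is 1.
t6 = t5 ∧ t1 must be 1, so both t5 = 1 and t1 = 1.
Satisfying assignments:
  A=1, B=0, C=0, D=1, E=1
  A=1, B=0, C=1, D=0, E=1
  A=1, B=0, C=1, D=1, E=1
  A=1, B=1, C=0, D=1, E=1
  A=1, B=1, C=1, D=0, E=1
  A=1, B=1, C=1, D=1, E=1

6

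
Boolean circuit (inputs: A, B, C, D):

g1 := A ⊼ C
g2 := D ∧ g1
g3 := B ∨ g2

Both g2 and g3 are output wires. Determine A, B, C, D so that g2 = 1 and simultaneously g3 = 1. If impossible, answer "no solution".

A=0, B=1, C=1, D=1

Check with A=0, B=1, C=1, D=1:
g1 = A ⊼ C = 0 ⊼ 1 = 1
g2 = D ∧ g1 = 1 ∧ 1 = 1
g3 = B ∨ g2 = 1 ∨ 1 = 1
So g2 = 1 and g3 = 1.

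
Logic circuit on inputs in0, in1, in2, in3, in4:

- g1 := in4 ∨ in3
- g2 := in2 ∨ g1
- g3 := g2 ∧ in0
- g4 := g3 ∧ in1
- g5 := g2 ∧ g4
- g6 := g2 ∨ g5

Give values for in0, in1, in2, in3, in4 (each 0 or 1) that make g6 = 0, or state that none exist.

g6 = g2 ∨ g5 must be 0, so both g2 = 0 and g5 = 0.
Check with in0=0 in1=1 in2=0 in3=0 in4=0:
g1 = in4 ∨ in3 = 0 ∨ 0 = 0
g2 = in2 ∨ g1 = 0 ∨ 0 = 0
g3 = g2 ∧ in0 = 0 ∧ 0 = 0
g4 = g3 ∧ in1 = 0 ∧ 1 = 0
g5 = g2 ∧ g4 = 0 ∧ 0 = 0
g6 = g2 ∨ g5 = 0 ∨ 0 = 0
So g6 = 0 as required.

in0=0 in1=1 in2=0 in3=0 in4=0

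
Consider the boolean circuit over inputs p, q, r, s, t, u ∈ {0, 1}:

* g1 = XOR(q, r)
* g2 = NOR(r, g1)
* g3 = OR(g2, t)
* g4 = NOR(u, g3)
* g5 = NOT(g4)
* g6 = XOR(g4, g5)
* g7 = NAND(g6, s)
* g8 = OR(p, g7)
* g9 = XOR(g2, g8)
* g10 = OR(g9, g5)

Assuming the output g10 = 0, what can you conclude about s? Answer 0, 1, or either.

1

g10 = OR(g9, g5) must be 0, so both g9 = 0 and g5 = 0.
g9 = XOR(g2, g8) must be 0, so g2 and g8 are equal.
g5 = NOT(g4) must be 0, so g4 = 1.
Every assignment with g10 = 0 has s = 1; there are 3 such assignment(s).
  p=0, q=0, r=1, s=1, t=0, u=0
  p=0, q=1, r=0, s=1, t=0, u=0
  p=0, q=1, r=1, s=1, t=0, u=0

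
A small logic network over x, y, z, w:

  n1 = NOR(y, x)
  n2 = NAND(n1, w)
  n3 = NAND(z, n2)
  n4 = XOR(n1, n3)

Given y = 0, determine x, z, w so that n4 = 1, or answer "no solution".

Check with y = 0 and x=1, z=0, w=1:
n1 = NOR(y, x) = NOR(0, 1) = 0
n2 = NAND(n1, w) = NAND(0, 1) = 1
n3 = NAND(z, n2) = NAND(0, 1) = 1
n4 = XOR(n1, n3) = XOR(0, 1) = 1
So n4 = 1.

x=1, z=0, w=1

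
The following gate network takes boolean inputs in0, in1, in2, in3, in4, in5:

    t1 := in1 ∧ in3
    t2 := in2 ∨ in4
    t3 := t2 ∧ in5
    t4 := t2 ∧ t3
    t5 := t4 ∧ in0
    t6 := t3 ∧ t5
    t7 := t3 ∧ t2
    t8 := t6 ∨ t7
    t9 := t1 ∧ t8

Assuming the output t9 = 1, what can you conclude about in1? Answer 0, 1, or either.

1

t9 = t1 ∧ t8 must be 1, so both t1 = 1 and t8 = 1.
t1 = in1 ∧ in3 must be 1, so both in1 = 1 and in3 = 1.
Every assignment with t9 = 1 has in1 = 1; there are 6 such assignment(s).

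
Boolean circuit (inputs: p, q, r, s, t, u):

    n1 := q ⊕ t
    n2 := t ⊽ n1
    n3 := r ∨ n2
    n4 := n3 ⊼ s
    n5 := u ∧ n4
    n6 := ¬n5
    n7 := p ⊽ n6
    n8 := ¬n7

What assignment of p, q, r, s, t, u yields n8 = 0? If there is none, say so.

n8 = ¬n7 must be 0, so n7 = 1.
n7 = p ⊽ n6 must be 1, so both p = 0 and n6 = 0.
n6 = ¬n5 must be 0, so n5 = 1.
Check with p=0, q=1, r=0, s=1, t=0, u=1:
n1 = q ⊕ t = 1 ⊕ 0 = 1
n2 = t ⊽ n1 = 0 ⊽ 1 = 0
n3 = r ∨ n2 = 0 ∨ 0 = 0
n4 = n3 ⊼ s = 0 ⊼ 1 = 1
n5 = u ∧ n4 = 1 ∧ 1 = 1
n6 = ¬n5 = ¬1 = 0
n7 = p ⊽ n6 = 0 ⊽ 0 = 1
n8 = ¬n7 = ¬1 = 0
So n8 = 0 as required.

p=0, q=1, r=0, s=1, t=0, u=1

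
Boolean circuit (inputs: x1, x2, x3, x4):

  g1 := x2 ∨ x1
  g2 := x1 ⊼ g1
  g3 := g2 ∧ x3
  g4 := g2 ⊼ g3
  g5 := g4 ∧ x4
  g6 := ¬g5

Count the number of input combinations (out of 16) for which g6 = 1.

g6 = ¬g5 must be 1, so g5 = 0.
Enumerating the 16 input combinations, 10 give g6 = 1 and 6 give g6 = 0.

10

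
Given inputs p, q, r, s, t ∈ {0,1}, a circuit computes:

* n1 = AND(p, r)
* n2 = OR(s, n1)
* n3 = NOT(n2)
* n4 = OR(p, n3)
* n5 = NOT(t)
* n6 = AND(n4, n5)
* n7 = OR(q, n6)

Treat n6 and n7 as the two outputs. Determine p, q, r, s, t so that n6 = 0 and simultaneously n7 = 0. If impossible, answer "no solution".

p=0, q=0, r=0, s=1, t=0

Check with p=0, q=0, r=0, s=1, t=0:
n1 = AND(p, r) = AND(0, 0) = 0
n2 = OR(s, n1) = OR(1, 0) = 1
n3 = NOT(n2) = NOT 1 = 0
n4 = OR(p, n3) = OR(0, 0) = 0
n5 = NOT(t) = NOT 0 = 1
n6 = AND(n4, n5) = AND(0, 1) = 0
n7 = OR(q, n6) = OR(0, 0) = 0
So n6 = 0 and n7 = 0.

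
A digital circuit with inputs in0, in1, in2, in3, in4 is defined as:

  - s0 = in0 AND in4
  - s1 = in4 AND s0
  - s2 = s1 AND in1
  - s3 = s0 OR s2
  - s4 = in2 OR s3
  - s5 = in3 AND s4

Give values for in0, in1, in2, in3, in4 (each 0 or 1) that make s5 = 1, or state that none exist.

in0=1 in1=1 in2=1 in3=1 in4=1

Check with in0=1 in1=1 in2=1 in3=1 in4=1:
s0 = in0 AND in4 = 1 AND 1 = 1
s1 = in4 AND s0 = 1 AND 1 = 1
s2 = s1 AND in1 = 1 AND 1 = 1
s3 = s0 OR s2 = 1 OR 1 = 1
s4 = in2 OR s3 = 1 OR 1 = 1
s5 = in3 AND s4 = 1 AND 1 = 1
So s5 = 1 as required.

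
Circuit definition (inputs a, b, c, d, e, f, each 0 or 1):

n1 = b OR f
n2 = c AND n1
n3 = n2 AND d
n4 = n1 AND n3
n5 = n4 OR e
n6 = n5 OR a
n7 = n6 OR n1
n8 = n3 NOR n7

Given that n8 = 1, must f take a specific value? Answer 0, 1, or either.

0

n8 = n3 NOR n7 must be 1, so both n3 = 0 and n7 = 0.
n3 = n2 AND d must be 0, so at least one of n2, d is 0.
n7 = n6 OR n1 must be 0, so both n6 = 0 and n1 = 0.
Every assignment with n8 = 1 has f = 0; there are 4 such assignment(s).
  a=0, b=0, c=0, d=0, e=0, f=0
  a=0, b=0, c=0, d=1, e=0, f=0
  a=0, b=0, c=1, d=0, e=0, f=0
  a=0, b=0, c=1, d=1, e=0, f=0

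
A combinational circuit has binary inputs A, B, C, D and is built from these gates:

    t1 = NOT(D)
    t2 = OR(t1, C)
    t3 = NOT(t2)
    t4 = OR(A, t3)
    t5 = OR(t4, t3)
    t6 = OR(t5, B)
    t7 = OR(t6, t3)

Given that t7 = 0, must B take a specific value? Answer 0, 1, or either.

0

t7 = OR(t6, t3) must be 0, so both t6 = 0 and t3 = 0.
t6 = OR(t5, B) must be 0, so both t5 = 0 and B = 0.
Every assignment with t7 = 0 has B = 0; there are 3 such assignment(s).
  A=0, B=0, C=0, D=0
  A=0, B=0, C=1, D=0
  A=0, B=0, C=1, D=1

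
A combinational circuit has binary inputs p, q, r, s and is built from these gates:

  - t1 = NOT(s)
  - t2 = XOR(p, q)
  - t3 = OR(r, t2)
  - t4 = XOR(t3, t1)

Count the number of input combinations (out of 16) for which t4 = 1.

t4 = XOR(t3, t1) must be 1, so t3 and t1 differ.
Enumerating the 16 input combinations, 8 give t4 = 1 and 8 give t4 = 0.

8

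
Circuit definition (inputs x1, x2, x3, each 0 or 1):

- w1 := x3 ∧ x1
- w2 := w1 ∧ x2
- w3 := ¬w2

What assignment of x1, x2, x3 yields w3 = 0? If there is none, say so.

w3 = ¬w2 must be 0, so w2 = 1.
Check with x1=1, x2=1, x3=1:
w1 = x3 ∧ x1 = 1 ∧ 1 = 1
w2 = w1 ∧ x2 = 1 ∧ 1 = 1
w3 = ¬w2 = ¬1 = 0
So w3 = 0 as required.

x1=1, x2=1, x3=1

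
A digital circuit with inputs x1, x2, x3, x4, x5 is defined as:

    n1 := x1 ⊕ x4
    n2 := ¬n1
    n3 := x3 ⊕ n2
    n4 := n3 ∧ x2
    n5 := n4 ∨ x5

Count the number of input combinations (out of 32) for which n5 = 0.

n5 = n4 ∨ x5 must be 0, so both n4 = 0 and x5 = 0.
n4 = n3 ∧ x2 must be 0, so at least one of n3, x2 is 0.
Enumerating the 32 input combinations, 12 give n5 = 0 and 20 give n5 = 1.

12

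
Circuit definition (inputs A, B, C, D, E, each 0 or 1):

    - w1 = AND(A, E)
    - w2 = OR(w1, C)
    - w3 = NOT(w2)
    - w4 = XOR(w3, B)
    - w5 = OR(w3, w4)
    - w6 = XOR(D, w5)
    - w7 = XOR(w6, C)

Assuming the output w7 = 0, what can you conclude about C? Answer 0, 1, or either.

either

Both values of C occur among assignments with w7 = 0:
  C=0: A=0, B=0, C=0, D=1, E=0
  C=1: A=0, B=0, C=1, D=1, E=0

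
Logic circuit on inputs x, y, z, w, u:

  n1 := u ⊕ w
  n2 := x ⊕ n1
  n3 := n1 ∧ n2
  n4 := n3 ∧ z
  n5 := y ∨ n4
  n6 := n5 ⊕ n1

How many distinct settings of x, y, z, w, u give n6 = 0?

18

n6 = n5 ⊕ n1 must be 0, so n5 and n1 are equal.
Enumerating the 32 input combinations, 18 give n6 = 0 and 14 give n6 = 1.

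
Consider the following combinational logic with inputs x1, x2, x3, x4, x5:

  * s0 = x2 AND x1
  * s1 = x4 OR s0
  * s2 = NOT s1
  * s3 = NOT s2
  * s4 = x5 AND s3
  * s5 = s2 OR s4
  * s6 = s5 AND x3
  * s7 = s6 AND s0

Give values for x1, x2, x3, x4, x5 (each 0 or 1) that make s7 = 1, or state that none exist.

x1=1, x2=1, x3=1, x4=0, x5=1

s7 = s6 AND s0 must be 1, so both s6 = 1 and s0 = 1.
s6 = s5 AND x3 must be 1, so both s5 = 1 and x3 = 1.
s0 = x2 AND x1 must be 1, so both x2 = 1 and x1 = 1.
Check with x1=1, x2=1, x3=1, x4=0, x5=1:
s0 = x2 AND x1 = 1 AND 1 = 1
s1 = x4 OR s0 = 0 OR 1 = 1
s2 = NOT s1 = NOT 1 = 0
s3 = NOT s2 = NOT 0 = 1
s4 = x5 AND s3 = 1 AND 1 = 1
s5 = s2 OR s4 = 0 OR 1 = 1
s6 = s5 AND x3 = 1 AND 1 = 1
s7 = s6 AND s0 = 1 AND 1 = 1
So s7 = 1 as required.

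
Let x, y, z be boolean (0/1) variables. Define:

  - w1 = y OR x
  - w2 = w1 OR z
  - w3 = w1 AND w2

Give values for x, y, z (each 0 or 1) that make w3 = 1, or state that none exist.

w3 = w1 AND w2 must be 1, so both w1 = 1 and w2 = 1.
w1 = y OR x must be 1, so at least one of y, x is 1.
Check with x=0 y=1 z=0:
w1 = y OR x = 1 OR 0 = 1
w2 = w1 OR z = 1 OR 0 = 1
w3 = w1 AND w2 = 1 AND 1 = 1
So w3 = 1 as required.

x=0 y=1 z=0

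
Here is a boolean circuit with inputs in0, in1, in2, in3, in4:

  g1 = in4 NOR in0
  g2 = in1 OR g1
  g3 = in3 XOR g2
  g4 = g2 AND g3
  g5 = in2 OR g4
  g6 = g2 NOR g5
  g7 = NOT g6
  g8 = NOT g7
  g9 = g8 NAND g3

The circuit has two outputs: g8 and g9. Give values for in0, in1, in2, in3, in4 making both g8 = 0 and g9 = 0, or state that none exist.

Across all 32 input combinations, none give both g8 = 0 and g9 = 0.

no solution exists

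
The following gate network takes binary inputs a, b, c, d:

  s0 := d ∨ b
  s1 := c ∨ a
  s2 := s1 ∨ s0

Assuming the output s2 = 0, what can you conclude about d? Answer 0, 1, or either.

s2 = s1 ∨ s0 must be 0, so both s1 = 0 and s0 = 0.
Every assignment with s2 = 0 has d = 0; there are 1 such assignment(s).
  a=0, b=0, c=0, d=0

0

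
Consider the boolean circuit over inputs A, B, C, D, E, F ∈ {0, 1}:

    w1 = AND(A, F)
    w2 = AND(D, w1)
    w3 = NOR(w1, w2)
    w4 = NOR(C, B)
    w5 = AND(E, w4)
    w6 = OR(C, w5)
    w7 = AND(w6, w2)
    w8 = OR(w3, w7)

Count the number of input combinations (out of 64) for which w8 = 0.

w8 = OR(w3, w7) must be 0, so both w3 = 0 and w7 = 0.
Enumerating the 64 input combinations, 11 give w8 = 0 and 53 give w8 = 1.

11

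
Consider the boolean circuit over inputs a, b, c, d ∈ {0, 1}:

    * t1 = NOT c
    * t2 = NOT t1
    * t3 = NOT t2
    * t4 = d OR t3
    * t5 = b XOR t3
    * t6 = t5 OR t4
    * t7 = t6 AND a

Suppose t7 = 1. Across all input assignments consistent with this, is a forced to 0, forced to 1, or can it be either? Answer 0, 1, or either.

1

t7 = t6 AND a must be 1, so both t6 = 1 and a = 1.
t6 = t5 OR t4 must be 1, so at least one of t5, t4 is 1.
Every assignment with t7 = 1 has a = 1; there are 7 such assignment(s).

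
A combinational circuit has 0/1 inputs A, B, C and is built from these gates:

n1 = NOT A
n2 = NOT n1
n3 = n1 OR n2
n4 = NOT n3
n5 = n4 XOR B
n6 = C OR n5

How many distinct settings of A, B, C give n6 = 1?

6

n6 = C OR n5 must be 1, so at least one of C, n5 is 1.
Satisfying assignments:
  A=0, B=0, C=1
  A=0, B=1, C=0
  A=0, B=1, C=1
  A=1, B=0, C=1
  A=1, B=1, C=0
  A=1, B=1, C=1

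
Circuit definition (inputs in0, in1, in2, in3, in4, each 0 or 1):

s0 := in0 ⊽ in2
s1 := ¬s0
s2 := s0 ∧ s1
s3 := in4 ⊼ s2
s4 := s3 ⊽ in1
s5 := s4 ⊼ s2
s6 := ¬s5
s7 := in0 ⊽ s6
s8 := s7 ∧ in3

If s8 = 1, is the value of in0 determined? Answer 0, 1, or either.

0

s8 = s7 ∧ in3 must be 1, so both s7 = 1 and in3 = 1.
s7 = in0 ⊽ s6 must be 1, so both in0 = 0 and s6 = 0.
s6 = ¬s5 must be 0, so s5 = 1.
Every assignment with s8 = 1 has in0 = 0; there are 8 such assignment(s).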